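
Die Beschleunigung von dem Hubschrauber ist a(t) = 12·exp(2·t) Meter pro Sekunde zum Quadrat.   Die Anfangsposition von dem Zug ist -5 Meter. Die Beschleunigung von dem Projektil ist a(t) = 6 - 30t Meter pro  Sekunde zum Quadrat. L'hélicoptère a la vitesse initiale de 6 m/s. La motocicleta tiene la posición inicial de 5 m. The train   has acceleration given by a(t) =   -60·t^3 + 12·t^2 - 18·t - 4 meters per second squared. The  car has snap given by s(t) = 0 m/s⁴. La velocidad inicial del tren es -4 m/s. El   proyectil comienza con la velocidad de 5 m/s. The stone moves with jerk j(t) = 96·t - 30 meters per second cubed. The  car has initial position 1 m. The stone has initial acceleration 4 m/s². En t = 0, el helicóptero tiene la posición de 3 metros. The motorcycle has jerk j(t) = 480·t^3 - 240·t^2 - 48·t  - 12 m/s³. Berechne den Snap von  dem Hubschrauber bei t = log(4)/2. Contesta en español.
Partiendo de la aceleración a(t) = 12·exp(2·t), tomamos 2 derivadas. Derivando la aceleración, obtenemos la sacudida: j(t) = 24·exp(2·t). Derivando la sacudida, obtenemos el snap: s(t) = 48·exp(2·t). Usando s(t) = 48·exp(2·t) y sustituyendo t = log(4)/2, encontramos s = 192.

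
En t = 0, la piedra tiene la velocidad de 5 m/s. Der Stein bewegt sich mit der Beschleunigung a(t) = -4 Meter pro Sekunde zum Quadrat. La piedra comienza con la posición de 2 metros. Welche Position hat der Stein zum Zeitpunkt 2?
Um dies zu lösen, müssen wir 2 Stammfunktionen unserer Gleichung für die Beschleunigung a(t) = -4 finden. Mit ∫a(t)dt und Anwendung von v(0) = 5, finden wir v(t) = 5 - 4·t. Das Integral von der Geschwindigkeit, mit x(0) = 2, ergibt die Position: x(t) = -2·t^2 + 5·t + 2. Aus der Gleichung für die Position x(t) = -2·t^2 + 5·t + 2, setzen wir t = 2 ein und erhalten x = 4.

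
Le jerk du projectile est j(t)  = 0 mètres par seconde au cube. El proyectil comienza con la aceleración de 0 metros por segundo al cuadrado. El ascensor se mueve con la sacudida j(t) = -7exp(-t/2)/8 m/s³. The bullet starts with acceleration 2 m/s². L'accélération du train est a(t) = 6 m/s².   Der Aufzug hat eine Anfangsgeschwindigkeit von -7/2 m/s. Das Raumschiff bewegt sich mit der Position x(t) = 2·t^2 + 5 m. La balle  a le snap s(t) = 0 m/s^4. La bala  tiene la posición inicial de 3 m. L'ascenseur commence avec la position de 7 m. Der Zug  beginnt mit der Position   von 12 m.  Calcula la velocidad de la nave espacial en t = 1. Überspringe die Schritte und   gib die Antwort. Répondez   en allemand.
Die Antwort ist 4.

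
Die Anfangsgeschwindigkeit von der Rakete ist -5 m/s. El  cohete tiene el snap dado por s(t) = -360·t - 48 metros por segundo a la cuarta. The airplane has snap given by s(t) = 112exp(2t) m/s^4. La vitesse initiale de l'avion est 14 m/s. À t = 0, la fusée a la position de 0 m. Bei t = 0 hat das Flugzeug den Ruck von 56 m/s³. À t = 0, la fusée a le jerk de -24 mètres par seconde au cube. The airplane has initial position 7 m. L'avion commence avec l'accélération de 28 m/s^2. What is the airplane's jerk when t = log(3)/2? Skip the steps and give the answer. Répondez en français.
La réponse est 168.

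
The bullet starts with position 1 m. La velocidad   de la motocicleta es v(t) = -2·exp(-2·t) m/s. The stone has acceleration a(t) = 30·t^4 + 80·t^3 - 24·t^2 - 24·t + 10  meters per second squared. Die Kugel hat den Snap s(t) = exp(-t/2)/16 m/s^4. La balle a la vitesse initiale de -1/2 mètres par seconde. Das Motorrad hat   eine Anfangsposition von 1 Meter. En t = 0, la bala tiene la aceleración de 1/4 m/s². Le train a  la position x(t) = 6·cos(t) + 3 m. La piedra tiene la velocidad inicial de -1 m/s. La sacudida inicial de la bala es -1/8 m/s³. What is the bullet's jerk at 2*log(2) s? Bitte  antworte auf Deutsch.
Wir müssen das Integral unserer Gleichung für den Snap s(t) = exp(-t/2)/16 1-mal finden. Durch Integration von dem Snap und Verwendung der Anfangsbedingung j(0) = -1/8, erhalten wir j(t) = -exp(-t/2)/8. Mit j(t) = -exp(-t/2)/8 und Einsetzen von t = 2*log(2), finden wir j = -1/16.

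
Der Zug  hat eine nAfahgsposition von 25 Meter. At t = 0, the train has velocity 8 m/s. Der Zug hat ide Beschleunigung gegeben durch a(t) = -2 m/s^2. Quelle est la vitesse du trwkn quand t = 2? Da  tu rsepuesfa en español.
Debemos encontrar la antiderivada de nuestra ecuación de la aceleración a(t) = -2 1 vez. La integral de la aceleración, con v(0) = 8, da la velocidad: v(t) = 8 - 2·t. De la ecuación de la velocidad v(t) = 8 - 2·t, sustituimos t = 2 para obtener v = 4.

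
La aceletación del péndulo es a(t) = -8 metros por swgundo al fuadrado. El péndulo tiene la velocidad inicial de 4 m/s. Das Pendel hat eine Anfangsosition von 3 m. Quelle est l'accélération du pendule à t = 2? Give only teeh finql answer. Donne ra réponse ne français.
L'accélération à t = 2 est a = -8.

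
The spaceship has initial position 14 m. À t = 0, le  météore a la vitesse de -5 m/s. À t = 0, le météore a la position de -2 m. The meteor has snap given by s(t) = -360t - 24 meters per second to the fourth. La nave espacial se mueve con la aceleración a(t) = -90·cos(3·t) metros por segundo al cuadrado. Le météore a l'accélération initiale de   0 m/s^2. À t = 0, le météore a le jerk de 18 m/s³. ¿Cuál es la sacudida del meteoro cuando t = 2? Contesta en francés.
Nous devons intégrer notre équation du snap s(t) = -360·t - 24 1 fois. En intégrant le snap et en utilisant la condition initiale j(0) = 18, nous obtenons j(t) = -180·t^2 - 24·t + 18. Nous avons le jerk j(t) = -180·t^2 - 24·t + 18. En substituant t = 2: j(2) = -750.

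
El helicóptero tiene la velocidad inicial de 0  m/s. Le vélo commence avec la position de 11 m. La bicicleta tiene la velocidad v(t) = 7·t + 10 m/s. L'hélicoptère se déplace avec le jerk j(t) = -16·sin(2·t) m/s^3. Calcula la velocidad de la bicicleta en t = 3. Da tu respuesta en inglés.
Using v(t) = 7·t + 10 and substituting t = 3, we find v = 31.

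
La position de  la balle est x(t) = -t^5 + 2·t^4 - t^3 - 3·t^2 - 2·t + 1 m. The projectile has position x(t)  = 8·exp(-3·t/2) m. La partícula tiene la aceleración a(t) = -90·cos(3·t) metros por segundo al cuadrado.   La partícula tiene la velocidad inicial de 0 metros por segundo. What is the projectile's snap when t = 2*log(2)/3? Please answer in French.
Pour résoudre ceci, nous devons prendre 4 dérivées de notre équation de la position x(t) = 8·exp(-3·t/2). En prenant d/dt de x(t), nous trouvons v(t) = -12·exp(-3·t/2). La dérivée de la vitesse donne l'accélération: a(t) = 18·exp(-3·t/2). La dérivée de l'accélération donne le jerk: j(t) = -27·exp(-3·t/2). En dérivant le jerk, nous obtenons le snap: s(t) = 81·exp(-3·t/2)/2. En utilisant s(t) = 81·exp(-3·t/2)/2 et en substituant t = 2*log(2)/3, nous trouvons s = 81/4.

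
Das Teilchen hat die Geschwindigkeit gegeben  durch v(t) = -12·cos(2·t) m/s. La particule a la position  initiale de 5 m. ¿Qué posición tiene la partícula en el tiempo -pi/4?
Debemos encontrar la integral de nuestra ecuación de la velocidad v(t) = -12·cos(2·t) 1 vez. La antiderivada de la velocidad es la posición. Usando x(0) = 5, obtenemos x(t) = 5 - 6·sin(2·t). Tenemos la posición x(t) = 5 - 6·sin(2·t). Sustituyendo t = -pi/4: x(-pi/4) = 11.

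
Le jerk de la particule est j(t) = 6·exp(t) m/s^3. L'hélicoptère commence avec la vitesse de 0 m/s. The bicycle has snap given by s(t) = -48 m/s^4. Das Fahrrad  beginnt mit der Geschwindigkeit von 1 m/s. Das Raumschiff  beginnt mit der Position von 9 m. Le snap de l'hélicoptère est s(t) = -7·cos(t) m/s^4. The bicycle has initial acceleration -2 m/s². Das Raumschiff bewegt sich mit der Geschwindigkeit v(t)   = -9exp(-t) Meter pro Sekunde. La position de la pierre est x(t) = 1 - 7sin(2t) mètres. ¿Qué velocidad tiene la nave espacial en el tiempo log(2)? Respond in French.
En utilisant v(t) = -9·exp(-t) et en substituant t = log(2), nous trouvons v = -9/2.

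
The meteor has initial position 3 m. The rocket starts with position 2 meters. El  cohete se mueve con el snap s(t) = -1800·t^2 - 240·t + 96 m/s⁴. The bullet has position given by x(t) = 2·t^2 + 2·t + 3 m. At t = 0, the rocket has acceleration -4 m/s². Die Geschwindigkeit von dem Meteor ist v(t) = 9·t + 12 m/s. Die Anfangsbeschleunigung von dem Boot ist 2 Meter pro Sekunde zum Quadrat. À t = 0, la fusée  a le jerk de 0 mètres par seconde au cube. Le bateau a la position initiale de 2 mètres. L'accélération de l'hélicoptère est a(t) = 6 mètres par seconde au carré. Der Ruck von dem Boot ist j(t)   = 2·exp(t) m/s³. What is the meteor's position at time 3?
Starting from velocity v(t) = 9·t + 12, we take 1 antiderivative. Integrating velocity and using the initial condition x(0) = 3, we get x(t) = 9·t^2/2 + 12·t + 3. Using x(t) = 9·t^2/2 + 12·t + 3 and substituting t = 3, we find x = 159/2.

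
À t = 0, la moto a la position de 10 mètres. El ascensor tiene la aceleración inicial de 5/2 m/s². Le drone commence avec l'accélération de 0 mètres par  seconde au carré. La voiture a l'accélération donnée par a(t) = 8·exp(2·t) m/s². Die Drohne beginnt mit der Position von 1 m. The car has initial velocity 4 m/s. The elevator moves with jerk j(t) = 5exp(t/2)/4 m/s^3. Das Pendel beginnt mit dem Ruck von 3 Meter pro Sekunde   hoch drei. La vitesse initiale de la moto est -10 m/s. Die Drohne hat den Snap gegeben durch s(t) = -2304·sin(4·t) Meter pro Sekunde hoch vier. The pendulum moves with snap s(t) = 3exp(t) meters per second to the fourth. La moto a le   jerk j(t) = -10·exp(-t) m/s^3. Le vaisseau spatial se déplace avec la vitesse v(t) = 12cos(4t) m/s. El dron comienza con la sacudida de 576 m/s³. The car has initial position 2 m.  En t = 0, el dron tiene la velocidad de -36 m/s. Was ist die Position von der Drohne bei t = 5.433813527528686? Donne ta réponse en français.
Nous devons intégrer notre équation du snap s(t) = -2304·sin(4·t) 4 fois. En prenant ∫s(t)dt et en appliquant j(0) = 576, nous trouvons j(t) = 576·cos(4·t). L'intégrale du jerk, avec a(0) = 0, donne l'accélération: a(t) = 144·sin(4·t). En prenant ∫a(t)dt et en appliquant v(0) = -36, nous trouvons v(t) = -36·cos(4·t). En intégrant la vitesse et en utilisant la condition initiale x(0) = 1, nous obtenons x(t) = 1 - 9·sin(4·t). De l'équation de la position x(t) = 1 - 9·sin(4·t), nous substituons t = 5.433813527528686 pour obtenir x = -1.27799763717870.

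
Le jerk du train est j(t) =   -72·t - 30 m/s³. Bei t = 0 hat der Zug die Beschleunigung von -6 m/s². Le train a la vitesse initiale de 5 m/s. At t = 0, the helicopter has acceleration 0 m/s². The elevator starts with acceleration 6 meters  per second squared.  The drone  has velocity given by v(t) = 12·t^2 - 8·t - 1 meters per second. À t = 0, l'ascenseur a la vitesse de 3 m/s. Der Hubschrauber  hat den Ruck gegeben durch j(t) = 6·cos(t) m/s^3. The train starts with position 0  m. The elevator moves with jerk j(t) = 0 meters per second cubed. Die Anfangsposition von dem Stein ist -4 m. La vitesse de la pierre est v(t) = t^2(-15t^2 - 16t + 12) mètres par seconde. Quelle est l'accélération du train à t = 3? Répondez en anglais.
To find the answer, we compute 1 antiderivative of j(t) = -72·t - 30. Integrating jerk and using the initial condition a(0) = -6, we get a(t) = -36·t^2 - 30·t - 6. Using a(t) = -36·t^2 - 30·t - 6 and substituting t = 3, we find a = -420.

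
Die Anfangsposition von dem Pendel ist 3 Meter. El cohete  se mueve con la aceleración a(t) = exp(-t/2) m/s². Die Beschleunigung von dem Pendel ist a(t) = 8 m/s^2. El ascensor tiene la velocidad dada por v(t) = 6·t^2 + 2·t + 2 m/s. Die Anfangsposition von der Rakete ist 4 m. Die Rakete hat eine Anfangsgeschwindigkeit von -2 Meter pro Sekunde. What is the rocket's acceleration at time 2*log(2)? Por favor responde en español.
Usando a(t) = exp(-t/2) y sustituyendo t = 2*log(2), encontramos a = 1/2.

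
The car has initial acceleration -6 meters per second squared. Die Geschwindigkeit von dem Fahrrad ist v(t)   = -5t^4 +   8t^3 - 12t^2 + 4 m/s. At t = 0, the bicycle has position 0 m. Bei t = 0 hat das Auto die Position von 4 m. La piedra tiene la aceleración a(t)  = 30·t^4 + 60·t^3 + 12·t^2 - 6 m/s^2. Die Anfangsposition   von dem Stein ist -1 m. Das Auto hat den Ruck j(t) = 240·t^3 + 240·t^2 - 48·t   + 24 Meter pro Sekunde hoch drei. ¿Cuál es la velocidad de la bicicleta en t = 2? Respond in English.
Using v(t) = -5·t^4 + 8·t^3 - 12·t^2 + 4 and substituting t = 2, we find v = -60.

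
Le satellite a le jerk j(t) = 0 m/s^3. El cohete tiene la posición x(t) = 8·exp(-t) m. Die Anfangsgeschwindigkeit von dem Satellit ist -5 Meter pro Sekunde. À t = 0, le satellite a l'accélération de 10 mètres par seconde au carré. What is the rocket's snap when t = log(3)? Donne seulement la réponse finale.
At t = log(3), s = 8/3.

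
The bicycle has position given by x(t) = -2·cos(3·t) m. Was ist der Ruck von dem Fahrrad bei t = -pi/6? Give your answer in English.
We must differentiate our position equation x(t) = -2·cos(3·t) 3 times. Taking d/dt of x(t), we find v(t) = 6·sin(3·t). Taking d/dt of v(t), we find a(t) = 18·cos(3·t). Taking d/dt of a(t), we find j(t) = -54·sin(3·t). Using j(t) = -54·sin(3·t) and substituting t = -pi/6, we find j = 54.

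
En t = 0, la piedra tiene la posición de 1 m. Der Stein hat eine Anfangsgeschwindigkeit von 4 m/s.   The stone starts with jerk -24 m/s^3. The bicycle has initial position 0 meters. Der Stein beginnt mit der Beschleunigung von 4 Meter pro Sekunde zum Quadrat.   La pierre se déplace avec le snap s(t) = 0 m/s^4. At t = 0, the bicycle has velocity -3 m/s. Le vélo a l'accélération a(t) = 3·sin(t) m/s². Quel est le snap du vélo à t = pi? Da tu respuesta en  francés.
En partant de l'accélération a(t) = 3·sin(t), nous prenons 2 dérivées. La dérivée de l'accélération donne le jerk: j(t) = 3·cos(t). En prenant d/dt de j(t), nous trouvons s(t) = -3·sin(t). En utilisant s(t) = -3·sin(t) et en substituant t = pi, nous trouvons s = 0.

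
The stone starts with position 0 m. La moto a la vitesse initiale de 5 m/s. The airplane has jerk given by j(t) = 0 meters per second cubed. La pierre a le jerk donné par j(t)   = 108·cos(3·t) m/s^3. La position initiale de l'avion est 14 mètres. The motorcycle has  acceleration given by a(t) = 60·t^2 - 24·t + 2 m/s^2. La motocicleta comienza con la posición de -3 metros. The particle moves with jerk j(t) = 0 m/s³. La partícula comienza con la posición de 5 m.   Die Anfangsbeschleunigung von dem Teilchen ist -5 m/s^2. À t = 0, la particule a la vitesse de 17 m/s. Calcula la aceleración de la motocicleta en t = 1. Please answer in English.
From the given acceleration equation a(t) = 60·t^2 - 24·t + 2, we substitute t = 1 to get a = 38.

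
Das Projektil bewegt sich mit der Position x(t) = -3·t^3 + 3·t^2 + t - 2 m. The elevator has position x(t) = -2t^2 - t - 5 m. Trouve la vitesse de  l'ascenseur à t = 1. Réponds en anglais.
To solve this, we need to take 1 derivative of our position equation x(t) = -2·t^2 - t - 5. The derivative of position gives velocity: v(t) = -4·t - 1. From the given velocity equation v(t) = -4·t - 1, we substitute t = 1 to get v = -5.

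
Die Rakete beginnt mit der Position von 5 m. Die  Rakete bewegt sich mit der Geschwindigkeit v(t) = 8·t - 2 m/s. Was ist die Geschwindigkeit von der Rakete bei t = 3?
Aus der Gleichung für die Geschwindigkeit v(t) = 8·t - 2, setzen wir t = 3 ein und erhalten v = 22.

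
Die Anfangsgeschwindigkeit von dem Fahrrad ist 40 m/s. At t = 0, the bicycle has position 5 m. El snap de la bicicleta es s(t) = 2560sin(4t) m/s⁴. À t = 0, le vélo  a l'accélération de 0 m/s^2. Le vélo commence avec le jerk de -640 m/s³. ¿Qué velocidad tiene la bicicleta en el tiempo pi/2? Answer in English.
Starting from snap s(t) = 2560·sin(4·t), we take 3 integrals. Taking ∫s(t)dt and applying j(0) = -640, we find j(t) = -640·cos(4·t). The integral of jerk, with a(0) = 0, gives acceleration: a(t) = -160·sin(4·t). Taking ∫a(t)dt and applying v(0) = 40, we find v(t) = 40·cos(4·t). From the given velocity equation v(t) = 40·cos(4·t), we substitute t = pi/2 to get v = 40.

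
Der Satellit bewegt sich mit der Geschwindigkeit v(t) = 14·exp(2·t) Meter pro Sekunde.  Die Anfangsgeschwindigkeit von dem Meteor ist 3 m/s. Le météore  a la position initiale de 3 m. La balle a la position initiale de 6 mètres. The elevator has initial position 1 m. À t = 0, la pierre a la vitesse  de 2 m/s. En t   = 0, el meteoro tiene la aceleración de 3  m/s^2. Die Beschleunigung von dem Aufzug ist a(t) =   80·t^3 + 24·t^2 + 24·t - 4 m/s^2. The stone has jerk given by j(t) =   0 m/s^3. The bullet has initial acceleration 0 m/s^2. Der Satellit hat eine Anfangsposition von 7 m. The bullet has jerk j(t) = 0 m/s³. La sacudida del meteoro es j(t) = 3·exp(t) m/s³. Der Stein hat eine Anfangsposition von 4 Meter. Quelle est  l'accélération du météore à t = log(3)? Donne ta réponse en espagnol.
Debemos encontrar la antiderivada de nuestra ecuación de la sacudida j(t) = 3·exp(t) 1 vez. Integrando la sacudida y usando la condición inicial a(0) = 3, obtenemos a(t) = 3·exp(t). Tenemos la aceleración a(t) = 3·exp(t). Sustituyendo t = log(3): a(log(3)) = 9.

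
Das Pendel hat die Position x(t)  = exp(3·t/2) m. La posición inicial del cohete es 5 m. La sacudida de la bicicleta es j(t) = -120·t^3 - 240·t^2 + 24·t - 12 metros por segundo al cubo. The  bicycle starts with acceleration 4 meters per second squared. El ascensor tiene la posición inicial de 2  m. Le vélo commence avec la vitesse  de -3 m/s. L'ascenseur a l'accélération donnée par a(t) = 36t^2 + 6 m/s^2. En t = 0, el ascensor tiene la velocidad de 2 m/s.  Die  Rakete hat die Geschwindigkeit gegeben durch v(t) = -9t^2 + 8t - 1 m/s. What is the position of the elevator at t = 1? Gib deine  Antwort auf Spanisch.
Para resolver esto, necesitamos tomar 2 integrales de nuestra ecuación de la aceleración a(t) = 36·t^2 + 6. La antiderivada de la aceleración, con v(0) = 2, da la velocidad: v(t) = 12·t^3 + 6·t + 2. Integrando la velocidad y usando la condición inicial x(0) = 2, obtenemos x(t) = 3·t^4 + 3·t^2 + 2·t + 2. Usando x(t) = 3·t^4 + 3·t^2 + 2·t + 2 y sustituyendo t = 1, encontramos x = 10.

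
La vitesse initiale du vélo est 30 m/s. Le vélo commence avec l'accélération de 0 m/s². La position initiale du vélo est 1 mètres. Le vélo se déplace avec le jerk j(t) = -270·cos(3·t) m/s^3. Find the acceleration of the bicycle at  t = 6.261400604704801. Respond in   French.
En partant du jerk j(t) = -270·cos(3·t), nous prenons 1 intégrale. En intégrant le jerk et en utilisant la condition initiale a(0) = 0, nous obtenons a(t) = -90·sin(3·t). De l'équation de l'accélération a(t) = -90·sin(3·t), nous substituons t = 6.261400604704801 pour obtenir a = 5.87768349517073.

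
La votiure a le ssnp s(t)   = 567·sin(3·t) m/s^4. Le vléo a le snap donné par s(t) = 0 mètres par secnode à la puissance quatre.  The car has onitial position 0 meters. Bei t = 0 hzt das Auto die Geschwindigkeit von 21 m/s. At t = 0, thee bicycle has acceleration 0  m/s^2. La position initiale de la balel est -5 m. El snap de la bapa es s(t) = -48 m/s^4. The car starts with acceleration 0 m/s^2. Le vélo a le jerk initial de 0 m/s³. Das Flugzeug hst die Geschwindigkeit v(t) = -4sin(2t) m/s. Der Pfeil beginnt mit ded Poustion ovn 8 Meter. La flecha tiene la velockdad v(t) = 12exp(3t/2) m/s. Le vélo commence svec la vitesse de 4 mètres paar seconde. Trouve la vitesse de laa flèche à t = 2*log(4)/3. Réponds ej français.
De l'équation de la vitesse v(t) = 12·exp(3·t/2), nous substituons t = 2*log(4)/3 pour obtenir v = 48.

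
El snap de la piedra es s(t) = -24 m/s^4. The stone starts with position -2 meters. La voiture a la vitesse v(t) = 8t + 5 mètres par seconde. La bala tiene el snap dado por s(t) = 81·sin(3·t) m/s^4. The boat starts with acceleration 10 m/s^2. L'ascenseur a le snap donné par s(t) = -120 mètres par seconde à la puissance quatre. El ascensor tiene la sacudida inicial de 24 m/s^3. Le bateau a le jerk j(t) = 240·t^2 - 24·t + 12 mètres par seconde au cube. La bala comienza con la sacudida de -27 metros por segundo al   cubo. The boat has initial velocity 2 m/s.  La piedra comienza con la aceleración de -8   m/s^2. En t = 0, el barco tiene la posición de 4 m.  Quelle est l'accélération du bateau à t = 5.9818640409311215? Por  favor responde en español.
Debemos encontrar la integral de nuestra ecuación de la sacudida j(t) = 240·t^2 - 24·t + 12 1 vez. Tomando ∫j(t)dt y aplicando a(0) = 10, encontramos a(t) = 80·t^3 - 12·t^2 + 12·t + 10. Tenemos la aceleración a(t) = 80·t^3 - 12·t^2 + 12·t + 10. Sustituyendo t = 5.9818640409311215: a(5.9818640409311215) = 16776.1684708100.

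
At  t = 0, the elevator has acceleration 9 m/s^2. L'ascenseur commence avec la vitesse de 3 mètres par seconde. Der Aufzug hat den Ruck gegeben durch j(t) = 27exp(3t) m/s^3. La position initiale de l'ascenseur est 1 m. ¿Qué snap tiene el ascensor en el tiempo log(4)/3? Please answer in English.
We must differentiate our jerk equation j(t) = 27·exp(3·t) 1 time. The derivative of jerk gives snap: s(t) = 81·exp(3·t). Using s(t) = 81·exp(3·t) and substituting t = log(4)/3, we find s = 324.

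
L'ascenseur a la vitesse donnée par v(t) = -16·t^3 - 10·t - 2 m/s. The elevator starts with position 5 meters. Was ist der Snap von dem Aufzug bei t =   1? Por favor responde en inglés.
To solve this, we need to take 3 derivatives of our velocity equation v(t) = -16·t^3 - 10·t - 2. Taking d/dt of v(t), we find a(t) = -48·t^2 - 10. Differentiating acceleration, we get jerk: j(t) = -96·t. Differentiating jerk, we get snap: s(t) = -96. Using s(t) = -96 and substituting t = 1, we find s = -96.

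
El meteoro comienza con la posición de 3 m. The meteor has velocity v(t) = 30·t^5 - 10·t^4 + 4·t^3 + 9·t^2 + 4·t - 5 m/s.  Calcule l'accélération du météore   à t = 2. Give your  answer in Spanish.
Debemos derivar nuestra ecuación de la velocidad v(t) = 30·t^5 - 10·t^4 + 4·t^3 + 9·t^2 + 4·t - 5 1 vez. Derivando la velocidad, obtenemos la aceleración: a(t) = 150·t^4 - 40·t^3 + 12·t^2 + 18·t + 4. Usando a(t) = 150·t^4 - 40·t^3 + 12·t^2 + 18·t + 4 y sustituyendo t = 2, encontramos a = 2168.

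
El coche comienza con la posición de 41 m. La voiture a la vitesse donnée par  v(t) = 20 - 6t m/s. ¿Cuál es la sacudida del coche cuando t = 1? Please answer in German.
Ausgehend von der Geschwindigkeit v(t) = 20 - 6·t, nehmen wir 2 Ableitungen. Mit d/dt von v(t) finden wir a(t) = -6. Die Ableitung von der Beschleunigung ergibt den Ruck: j(t) = 0. Wir haben den Ruck j(t) = 0. Durch Einsetzen von t = 1: j(1) = 0.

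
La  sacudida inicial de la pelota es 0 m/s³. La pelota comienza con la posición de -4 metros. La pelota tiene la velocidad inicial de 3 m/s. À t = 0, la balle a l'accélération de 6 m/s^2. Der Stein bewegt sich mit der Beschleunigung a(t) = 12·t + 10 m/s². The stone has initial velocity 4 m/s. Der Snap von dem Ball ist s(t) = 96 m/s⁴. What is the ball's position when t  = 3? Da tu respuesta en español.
Para resolver esto, necesitamos tomar 4 antiderivadas de nuestra ecuación del snap s(t) = 96. La antiderivada del snap es la sacudida. Usando j(0) = 0, obtenemos j(t) = 96·t. Tomando ∫j(t)dt y aplicando a(0) = 6, encontramos a(t) = 48·t^2 + 6. Integrando la aceleración y usando la condición inicial v(0) = 3, obtenemos v(t) = 16·t^3 + 6·t + 3. Tomando ∫v(t)dt y aplicando x(0) = -4, encontramos x(t) = 4·t^4 + 3·t^2 + 3·t - 4. Tenemos la posición x(t) = 4·t^4 + 3·t^2 + 3·t - 4. Sustituyendo t = 3: x(3) = 356.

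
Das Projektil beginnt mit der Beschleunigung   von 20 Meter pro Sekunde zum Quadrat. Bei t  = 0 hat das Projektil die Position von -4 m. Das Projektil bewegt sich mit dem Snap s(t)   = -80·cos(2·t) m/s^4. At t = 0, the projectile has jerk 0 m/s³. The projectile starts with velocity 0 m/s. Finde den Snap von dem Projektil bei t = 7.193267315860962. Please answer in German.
Wir haben den Snap s(t) = -80·cos(2·t). Durch Einsetzen von t = 7.193267315860962: s(7.193267315860962) = 19.7433005899396.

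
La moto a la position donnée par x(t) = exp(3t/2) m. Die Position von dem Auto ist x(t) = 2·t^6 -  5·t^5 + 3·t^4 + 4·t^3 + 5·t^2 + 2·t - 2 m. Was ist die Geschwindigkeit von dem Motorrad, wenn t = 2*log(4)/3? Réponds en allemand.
Um dies zu lösen, müssen wir 1 Ableitung unserer Gleichung für die Position x(t) = exp(3·t/2) nehmen. Die Ableitung von der Position ergibt die Geschwindigkeit: v(t) = 3·exp(3·t/2)/2. Aus der Gleichung für die Geschwindigkeit v(t) = 3·exp(3·t/2)/2, setzen wir t = 2*log(4)/3 ein und erhalten v = 6.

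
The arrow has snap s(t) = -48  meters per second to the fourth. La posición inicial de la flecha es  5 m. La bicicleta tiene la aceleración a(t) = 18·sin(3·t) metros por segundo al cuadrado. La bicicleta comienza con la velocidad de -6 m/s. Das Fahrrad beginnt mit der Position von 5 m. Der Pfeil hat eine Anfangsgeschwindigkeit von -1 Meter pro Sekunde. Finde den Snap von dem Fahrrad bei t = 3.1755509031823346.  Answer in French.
En partant de l'accélération a(t) = 18·sin(3·t), nous prenons 2 dérivées. En dérivant l'accélération, nous obtenons le jerk: j(t) = 54·cos(3·t). En prenant d/dt de j(t), nous trouvons s(t) = -162·sin(3·t). En utilisant s(t) = -162·sin(3·t) et en substituant t = 3.1755509031823346, nous trouvons s = 16.4751769187677.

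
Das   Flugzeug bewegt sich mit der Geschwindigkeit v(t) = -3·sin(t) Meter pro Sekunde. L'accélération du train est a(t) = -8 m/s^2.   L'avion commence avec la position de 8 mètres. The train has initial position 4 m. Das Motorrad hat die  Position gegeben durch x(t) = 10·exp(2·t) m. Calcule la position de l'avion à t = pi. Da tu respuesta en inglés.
To solve this, we need to take 1 integral of our velocity equation v(t) = -3·sin(t). Integrating velocity and using the initial condition x(0) = 8, we get x(t) = 3·cos(t) + 5. From the given position equation x(t) = 3·cos(t) + 5, we substitute t = pi to get x = 2.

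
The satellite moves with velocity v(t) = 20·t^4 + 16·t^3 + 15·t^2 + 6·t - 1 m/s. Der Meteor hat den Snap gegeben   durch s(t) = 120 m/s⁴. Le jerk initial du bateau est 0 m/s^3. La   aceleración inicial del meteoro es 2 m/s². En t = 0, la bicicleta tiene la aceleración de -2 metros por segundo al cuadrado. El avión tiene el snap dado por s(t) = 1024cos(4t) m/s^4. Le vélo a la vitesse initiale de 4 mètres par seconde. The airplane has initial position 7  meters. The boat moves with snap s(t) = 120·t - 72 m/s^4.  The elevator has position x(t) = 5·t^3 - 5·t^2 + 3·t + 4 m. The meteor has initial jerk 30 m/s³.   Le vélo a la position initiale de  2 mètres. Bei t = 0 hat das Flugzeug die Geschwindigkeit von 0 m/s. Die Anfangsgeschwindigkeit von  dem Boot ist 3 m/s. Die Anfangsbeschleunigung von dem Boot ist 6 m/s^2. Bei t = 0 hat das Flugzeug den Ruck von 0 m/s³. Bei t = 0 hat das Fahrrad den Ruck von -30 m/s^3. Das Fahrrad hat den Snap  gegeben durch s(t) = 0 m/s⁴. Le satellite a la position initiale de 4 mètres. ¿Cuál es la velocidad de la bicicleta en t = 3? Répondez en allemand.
Wir müssen die Stammfunktion unserer Gleichung für den Snap s(t) = 0 3-mal finden. Durch Integration von dem Snap und Verwendung der Anfangsbedingung j(0) = -30, erhalten wir j(t) = -30. Das Integral von dem Ruck, mit a(0) = -2, ergibt die Beschleunigung: a(t) = -30·t - 2. Mit ∫a(t)dt und Anwendung von v(0) = 4, finden wir v(t) = -15·t^2 - 2·t + 4. Aus der Gleichung für die Geschwindigkeit v(t) = -15·t^2 - 2·t + 4, setzen wir t = 3 ein und erhalten v = -137.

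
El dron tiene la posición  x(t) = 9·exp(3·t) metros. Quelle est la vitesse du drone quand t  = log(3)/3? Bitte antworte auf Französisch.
Nous devons dériver notre équation de la position x(t) = 9·exp(3·t) 1 fois. En prenant d/dt de x(t), nous trouvons v(t) = 27·exp(3·t). Nous avons la vitesse v(t) = 27·exp(3·t). En substituant t = log(3)/3: v(log(3)/3) = 81.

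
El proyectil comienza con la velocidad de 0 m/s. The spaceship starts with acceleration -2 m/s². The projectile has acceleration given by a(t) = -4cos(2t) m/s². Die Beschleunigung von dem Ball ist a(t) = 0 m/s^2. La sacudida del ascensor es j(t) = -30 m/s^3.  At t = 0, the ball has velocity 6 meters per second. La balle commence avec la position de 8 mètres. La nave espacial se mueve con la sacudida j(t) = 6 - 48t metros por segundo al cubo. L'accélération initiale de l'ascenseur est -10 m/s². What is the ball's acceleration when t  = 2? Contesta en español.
Usando a(t) = 0 y sustituyendo t = 2, encontramos a = 0.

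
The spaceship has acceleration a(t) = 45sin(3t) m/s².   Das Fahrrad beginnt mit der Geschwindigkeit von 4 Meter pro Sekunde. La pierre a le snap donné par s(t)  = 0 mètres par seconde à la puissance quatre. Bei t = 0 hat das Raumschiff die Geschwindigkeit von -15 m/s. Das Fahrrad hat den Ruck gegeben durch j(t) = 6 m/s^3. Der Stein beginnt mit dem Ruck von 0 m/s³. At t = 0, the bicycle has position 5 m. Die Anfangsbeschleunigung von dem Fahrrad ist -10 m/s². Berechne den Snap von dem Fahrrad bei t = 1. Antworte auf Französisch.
Pour résoudre ceci, nous devons prendre 1 dérivée de notre équation du jerk j(t) = 6. La dérivée du jerk donne le snap: s(t) = 0. En utilisant s(t) = 0 et en substituant t = 1, nous trouvons s = 0.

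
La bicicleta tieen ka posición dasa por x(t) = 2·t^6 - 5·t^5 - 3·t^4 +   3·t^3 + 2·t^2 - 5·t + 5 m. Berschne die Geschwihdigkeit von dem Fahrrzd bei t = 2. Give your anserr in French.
En partant de la position x(t) = 2·t^6 - 5·t^5 - 3·t^4 + 3·t^3 + 2·t^2 - 5·t + 5, nous prenons 1 dérivée. En dérivant la position, nous obtenons la vitesse: v(t) = 12·t^5 - 25·t^4 - 12·t^3 + 9·t^2 + 4·t - 5. De l'équation de la vitesse v(t) = 12·t^5 - 25·t^4 - 12·t^3 + 9·t^2 + 4·t - 5, nous substituons t = 2 pour obtenir v = -73.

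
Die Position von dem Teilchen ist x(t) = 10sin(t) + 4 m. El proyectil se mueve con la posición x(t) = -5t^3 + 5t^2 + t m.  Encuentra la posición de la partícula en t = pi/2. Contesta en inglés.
Using x(t) = 10·sin(t) + 4 and substituting t = pi/2, we find x = 14.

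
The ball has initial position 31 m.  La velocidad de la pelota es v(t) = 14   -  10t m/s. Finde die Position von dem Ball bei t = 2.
Wir müssen das Integral unserer Gleichung für die Geschwindigkeit v(t) = 14 - 10·t 1-mal finden. Durch Integration von der Geschwindigkeit und Verwendung der Anfangsbedingung x(0) = 31, erhalten wir x(t) = -5·t^2 + 14·t + 31. Wir haben die Position x(t) = -5·t^2 + 14·t + 31. Durch Einsetzen von t = 2: x(2) = 39.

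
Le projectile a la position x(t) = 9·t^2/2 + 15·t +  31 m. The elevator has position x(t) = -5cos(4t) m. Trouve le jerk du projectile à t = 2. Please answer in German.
Ausgehend von der Position x(t) = 9·t^2/2 + 15·t + 31, nehmen wir 3 Ableitungen. Mit d/dt von x(t) finden wir v(t) = 9·t + 15. Mit d/dt von v(t) finden wir a(t) = 9. Mit d/dt von a(t) finden wir j(t) = 0. Mit j(t) = 0 und Einsetzen von t = 2, finden wir j = 0.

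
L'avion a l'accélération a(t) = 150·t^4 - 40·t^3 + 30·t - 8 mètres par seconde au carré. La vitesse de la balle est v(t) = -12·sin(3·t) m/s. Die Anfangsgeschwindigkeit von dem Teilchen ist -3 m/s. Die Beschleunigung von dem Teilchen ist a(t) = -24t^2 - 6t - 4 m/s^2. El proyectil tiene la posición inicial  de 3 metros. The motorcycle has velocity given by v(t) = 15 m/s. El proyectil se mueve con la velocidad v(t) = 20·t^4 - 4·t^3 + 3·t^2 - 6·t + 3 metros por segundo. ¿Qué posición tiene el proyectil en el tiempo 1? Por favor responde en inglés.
To find the answer, we compute 1 integral of v(t) = 20·t^4 - 4·t^3 + 3·t^2 - 6·t + 3. Taking ∫v(t)dt and applying x(0) = 3, we find x(t) = 4·t^5 - t^4 + t^3 - 3·t^2 + 3·t + 3. We have position x(t) = 4·t^5 - t^4 + t^3 - 3·t^2 + 3·t + 3. Substituting t = 1: x(1) = 7.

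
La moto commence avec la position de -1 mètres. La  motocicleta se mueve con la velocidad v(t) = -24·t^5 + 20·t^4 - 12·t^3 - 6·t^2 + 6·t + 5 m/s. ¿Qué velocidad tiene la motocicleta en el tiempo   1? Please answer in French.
De l'équation de la vitesse v(t) = -24·t^5 + 20·t^4 - 12·t^3 - 6·t^2 + 6·t + 5, nous substituons t = 1 pour obtenir v = -11.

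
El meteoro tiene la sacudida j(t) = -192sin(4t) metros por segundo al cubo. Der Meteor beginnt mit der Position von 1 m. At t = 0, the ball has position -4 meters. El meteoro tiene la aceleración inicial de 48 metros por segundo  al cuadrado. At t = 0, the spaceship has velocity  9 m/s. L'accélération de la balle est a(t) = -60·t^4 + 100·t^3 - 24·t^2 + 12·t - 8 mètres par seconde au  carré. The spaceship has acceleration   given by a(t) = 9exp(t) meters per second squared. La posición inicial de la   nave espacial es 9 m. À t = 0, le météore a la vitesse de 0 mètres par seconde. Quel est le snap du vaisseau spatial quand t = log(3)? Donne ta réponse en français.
En partant de l'accélération a(t) = 9·exp(t), nous prenons 2 dérivées. En prenant d/dt de a(t), nous trouvons j(t) = 9·exp(t). En prenant d/dt de j(t), nous trouvons s(t) = 9·exp(t). De l'équation du snap s(t) = 9·exp(t), nous substituons t = log(3) pour obtenir s = 27.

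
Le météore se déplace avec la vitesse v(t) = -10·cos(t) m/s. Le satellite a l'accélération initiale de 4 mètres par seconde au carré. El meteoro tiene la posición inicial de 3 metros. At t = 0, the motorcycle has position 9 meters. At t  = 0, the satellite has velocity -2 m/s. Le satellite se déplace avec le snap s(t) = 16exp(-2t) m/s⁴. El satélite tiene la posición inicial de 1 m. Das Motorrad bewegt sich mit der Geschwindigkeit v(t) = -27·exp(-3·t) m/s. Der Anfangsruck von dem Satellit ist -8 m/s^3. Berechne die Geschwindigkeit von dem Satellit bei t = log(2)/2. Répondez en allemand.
Wir müssen unsere Gleichung für den Snap s(t) = 16·exp(-2·t) 3-mal integrieren. Durch Integration von dem Snap und Verwendung der Anfangsbedingung j(0) = -8, erhalten wir j(t) = -8·exp(-2·t). Durch Integration von dem Ruck und Verwendung der Anfangsbedingung a(0) = 4, erhalten wir a(t) = 4·exp(-2·t). Mit ∫a(t)dt und Anwendung von v(0) = -2, finden wir v(t) = -2·exp(-2·t). Wir haben die Geschwindigkeit v(t) = -2·exp(-2·t). Durch Einsetzen von t = log(2)/2: v(log(2)/2) = -1.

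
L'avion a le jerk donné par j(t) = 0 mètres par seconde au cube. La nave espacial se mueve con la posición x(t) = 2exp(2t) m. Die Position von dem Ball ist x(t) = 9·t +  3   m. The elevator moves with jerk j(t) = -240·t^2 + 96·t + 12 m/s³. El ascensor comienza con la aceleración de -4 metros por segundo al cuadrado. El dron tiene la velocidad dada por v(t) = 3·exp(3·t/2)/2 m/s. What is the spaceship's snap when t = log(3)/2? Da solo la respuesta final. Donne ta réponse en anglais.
The snap at t = log(3)/2 is s = 96.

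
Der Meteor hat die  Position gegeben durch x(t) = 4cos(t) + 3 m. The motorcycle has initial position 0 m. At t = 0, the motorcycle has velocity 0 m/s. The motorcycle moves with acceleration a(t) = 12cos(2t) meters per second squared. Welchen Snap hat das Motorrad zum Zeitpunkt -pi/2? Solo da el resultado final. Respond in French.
Le snap à t = -pi/2 est s = 48.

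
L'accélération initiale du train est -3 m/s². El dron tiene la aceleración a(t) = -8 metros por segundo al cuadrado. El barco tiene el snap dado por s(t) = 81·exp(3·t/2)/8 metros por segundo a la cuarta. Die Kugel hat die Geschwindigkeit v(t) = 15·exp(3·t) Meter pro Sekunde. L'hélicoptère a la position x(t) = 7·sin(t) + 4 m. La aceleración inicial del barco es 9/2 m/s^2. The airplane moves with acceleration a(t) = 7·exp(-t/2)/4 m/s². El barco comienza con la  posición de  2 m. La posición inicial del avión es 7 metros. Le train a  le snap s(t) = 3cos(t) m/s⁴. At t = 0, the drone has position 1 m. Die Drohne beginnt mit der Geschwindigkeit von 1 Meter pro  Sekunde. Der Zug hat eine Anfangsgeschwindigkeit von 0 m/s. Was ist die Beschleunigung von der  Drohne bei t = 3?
Mit a(t) = -8 und Einsetzen von t = 3, finden wir a = -8.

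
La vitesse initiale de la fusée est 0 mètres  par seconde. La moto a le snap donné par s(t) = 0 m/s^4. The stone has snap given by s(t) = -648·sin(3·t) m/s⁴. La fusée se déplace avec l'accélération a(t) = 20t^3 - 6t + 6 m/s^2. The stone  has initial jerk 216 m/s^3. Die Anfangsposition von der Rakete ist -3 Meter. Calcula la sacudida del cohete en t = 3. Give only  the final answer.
j(3) = 534.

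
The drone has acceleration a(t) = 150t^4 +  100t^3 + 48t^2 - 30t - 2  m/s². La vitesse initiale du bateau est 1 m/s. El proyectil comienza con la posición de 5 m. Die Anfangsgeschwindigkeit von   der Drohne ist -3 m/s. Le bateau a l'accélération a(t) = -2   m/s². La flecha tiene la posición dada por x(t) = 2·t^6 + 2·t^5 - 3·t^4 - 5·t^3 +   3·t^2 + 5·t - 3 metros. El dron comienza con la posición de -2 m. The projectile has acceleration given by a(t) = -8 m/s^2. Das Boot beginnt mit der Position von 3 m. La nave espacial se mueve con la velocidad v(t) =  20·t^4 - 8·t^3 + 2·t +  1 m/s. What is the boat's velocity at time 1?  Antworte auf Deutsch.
Ausgehend von der Beschleunigung a(t) = -2, nehmen wir 1 Stammfunktion. Das Integral von der Beschleunigung ist die Geschwindigkeit. Mit v(0) = 1 erhalten wir v(t) = 1 - 2·t. Mit v(t) = 1 - 2·t und Einsetzen von t = 1, finden wir v = -1.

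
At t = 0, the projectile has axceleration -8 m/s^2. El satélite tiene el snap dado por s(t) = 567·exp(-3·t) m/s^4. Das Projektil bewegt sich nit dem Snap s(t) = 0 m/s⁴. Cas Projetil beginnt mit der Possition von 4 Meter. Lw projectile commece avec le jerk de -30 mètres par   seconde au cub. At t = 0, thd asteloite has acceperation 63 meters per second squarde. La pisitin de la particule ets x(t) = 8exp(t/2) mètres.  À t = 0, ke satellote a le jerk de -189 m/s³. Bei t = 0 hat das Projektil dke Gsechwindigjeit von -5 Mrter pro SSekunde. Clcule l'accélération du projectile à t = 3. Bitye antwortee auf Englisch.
We need to integrate our snap equation s(t) = 0 2 times. Finding the integral of s(t) and using j(0) = -30: j(t) = -30. The antiderivative of jerk, with a(0) = -8, gives acceleration: a(t) = -30·t - 8. From the given acceleration equation a(t) = -30·t - 8, we substitute t = 3 to get a = -98.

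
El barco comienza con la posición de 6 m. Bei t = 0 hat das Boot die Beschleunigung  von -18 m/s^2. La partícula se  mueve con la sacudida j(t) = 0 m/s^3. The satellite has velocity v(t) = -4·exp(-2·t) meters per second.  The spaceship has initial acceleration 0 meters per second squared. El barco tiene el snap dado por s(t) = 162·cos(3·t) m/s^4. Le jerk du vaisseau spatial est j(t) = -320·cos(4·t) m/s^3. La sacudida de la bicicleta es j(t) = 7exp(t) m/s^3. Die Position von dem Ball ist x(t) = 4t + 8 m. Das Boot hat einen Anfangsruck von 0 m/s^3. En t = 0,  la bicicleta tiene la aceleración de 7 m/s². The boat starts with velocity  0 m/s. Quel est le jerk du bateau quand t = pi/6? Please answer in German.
Wir müssen das Integral unserer Gleichung für den Snap s(t) = 162·cos(3·t) 1-mal finden. Mit ∫s(t)dt und Anwendung von j(0) = 0, finden wir j(t) = 54·sin(3·t). Aus der Gleichung für den Ruck j(t) = 54·sin(3·t), setzen wir t = pi/6 ein und erhalten j = 54.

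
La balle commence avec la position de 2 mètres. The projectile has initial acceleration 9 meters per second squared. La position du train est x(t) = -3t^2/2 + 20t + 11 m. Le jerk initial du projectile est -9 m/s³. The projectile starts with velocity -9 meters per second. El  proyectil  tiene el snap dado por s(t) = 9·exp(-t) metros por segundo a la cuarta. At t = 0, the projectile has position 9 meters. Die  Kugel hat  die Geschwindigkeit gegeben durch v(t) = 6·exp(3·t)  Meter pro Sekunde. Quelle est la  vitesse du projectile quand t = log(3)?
Pour résoudre ceci, nous devons prendre 3 intégrales de notre équation du snap s(t) = 9·exp(-t). L'intégrale du snap, avec j(0) = -9, donne le jerk: j(t) = -9·exp(-t). La primitive du jerk, avec a(0) = 9, donne l'accélération: a(t) = 9·exp(-t). En prenant ∫a(t)dt et en appliquant v(0) = -9, nous trouvons v(t) = -9·exp(-t). Nous avons la vitesse v(t) = -9·exp(-t). En substituant t = log(3): v(log(3)) = -3.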